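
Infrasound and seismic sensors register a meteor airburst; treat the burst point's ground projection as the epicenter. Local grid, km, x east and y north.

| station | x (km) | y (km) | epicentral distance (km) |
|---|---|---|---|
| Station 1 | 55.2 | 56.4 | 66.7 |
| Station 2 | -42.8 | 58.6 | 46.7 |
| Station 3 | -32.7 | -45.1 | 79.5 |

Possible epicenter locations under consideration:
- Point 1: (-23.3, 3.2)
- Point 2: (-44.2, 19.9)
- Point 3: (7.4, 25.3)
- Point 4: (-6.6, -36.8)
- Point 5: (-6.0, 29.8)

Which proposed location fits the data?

For each candidate, compare |candidate − station| to the reported distance:
Point 1: residuals Station 1 28.1, Station 2 12.0, Station 3 30.3 → max 30.3 km
Point 2: residuals Station 1 39.2, Station 2 8.0, Station 3 13.5 → max 39.2 km
Point 3: residuals Station 1 9.7, Station 2 13.5, Station 3 1.5 → max 13.5 km
Point 4: residuals Station 1 45.1, Station 2 55.3, Station 3 52.1 → max 55.3 km
Point 5: residuals Station 1 0.0, Station 2 0.0, Station 3 0.0 → max 0.0 km
Only Point 5 has all residuals ≈ 0.

Point 5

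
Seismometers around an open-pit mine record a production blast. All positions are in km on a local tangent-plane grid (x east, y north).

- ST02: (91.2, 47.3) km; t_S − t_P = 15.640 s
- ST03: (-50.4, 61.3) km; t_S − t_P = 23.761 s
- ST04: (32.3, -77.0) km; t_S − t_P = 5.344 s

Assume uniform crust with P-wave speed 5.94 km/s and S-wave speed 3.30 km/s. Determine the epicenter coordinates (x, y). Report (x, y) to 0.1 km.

Distance from S−P lag: d = Δt · v_P v_S / (v_P − v_S) = Δt · (5.94·3.30)/(5.94−3.30) ≈ 7.4250·Δt.
So d_ST02 = 116.13, d_ST03 = 176.43, d_ST04 = 39.68 km.
Circle about each station: (x − 91.2)² + (y − 47.3)² = 116.13²; (x + 50.4)² + (y − 61.3)² = 176.43²; (x − 32.3)² + (y + 77.0)² = 39.68².
Subtracting pairs of circle equations eliminates x²+y² and gives linear equations (the radical axes):
-283.2 x + 28.0 y = -21898.25
-117.8 x − 248.6 y = 8329.23
Solving the 2×2 system: x ≈ 70.7, y ≈ -67.0 km.

(70.7, -67.0)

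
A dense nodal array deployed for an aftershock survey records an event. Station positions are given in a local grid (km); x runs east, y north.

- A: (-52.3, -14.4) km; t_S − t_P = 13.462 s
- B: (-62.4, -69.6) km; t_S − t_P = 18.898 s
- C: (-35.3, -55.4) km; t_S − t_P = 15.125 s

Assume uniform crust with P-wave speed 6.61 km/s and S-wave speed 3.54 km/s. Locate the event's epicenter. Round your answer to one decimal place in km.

Distance from S−P lag: d = Δt · v_P v_S / (v_P − v_S) = Δt · (6.61·3.54)/(6.61−3.54) ≈ 7.6220·Δt.
So d_A = 102.61, d_B = 144.04, d_C = 115.28 km.
Circle about each station: (x + 52.3)² + (y + 14.4)² = 102.61²; (x + 62.4)² + (y + 69.6)² = 144.04²; (x + 35.3)² + (y + 55.4)² = 115.28².
Subtracting the A equation from the B and C equations removes the quadratic terms:
-20.2 x − 110.4 y = -4423.44
34.0 x − 82.0 y = -1388.07
Solving the 2×2 system: x ≈ 38.7, y ≈ 33.0 km.
Check against A (with the unrounded x, y): √((x + 52.3)²+(y + 14.4)²) = 102.62 ≈ 102.61 km. ✓

(38.7, 33.0)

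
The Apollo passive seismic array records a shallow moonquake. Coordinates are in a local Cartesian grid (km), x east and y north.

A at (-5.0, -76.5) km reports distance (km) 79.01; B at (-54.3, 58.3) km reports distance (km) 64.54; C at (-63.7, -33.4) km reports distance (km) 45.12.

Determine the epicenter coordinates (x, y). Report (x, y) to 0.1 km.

(-31.3, -2.0)

Circle about each station: (x + 5.0)² + (y + 76.5)² = 79.01²; (x + 54.3)² + (y − 58.3)² = 64.54²; (x + 63.7)² + (y + 33.4)² = 45.12².
Subtracting the A equation from the B and C equations removes the quadratic terms:
-98.6 x + 269.6 y = 2547.30
-117.4 x + 86.2 y = 3502.77
Solving the 2×2 system: x ≈ -31.3, y ≈ -2.0 km.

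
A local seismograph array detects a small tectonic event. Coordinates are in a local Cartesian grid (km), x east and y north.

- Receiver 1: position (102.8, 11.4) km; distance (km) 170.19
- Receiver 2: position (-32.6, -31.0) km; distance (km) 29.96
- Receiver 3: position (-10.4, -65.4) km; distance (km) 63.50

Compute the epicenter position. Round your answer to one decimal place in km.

-62.5 km east, -29.1 km north

Circle about each station: (x − 102.8)² + (y − 11.4)² = 170.19²; (x + 32.6)² + (y + 31.0)² = 29.96²; (x + 10.4)² + (y + 65.4)² = 63.50².
Subtracting the Receiver 1 equation from the Receiver 2 and Receiver 3 equations removes the quadratic terms:
-270.8 x − 84.8 y = 19392.99
-226.4 x − 153.6 y = 18619.91
Solving the 2×2 system: x ≈ -62.5, y ≈ -29.1 km.
Check against Receiver 1 (with the unrounded x, y): √((x − 102.8)²+(y − 11.4)²) = 170.19 ≈ 170.19 km. ✓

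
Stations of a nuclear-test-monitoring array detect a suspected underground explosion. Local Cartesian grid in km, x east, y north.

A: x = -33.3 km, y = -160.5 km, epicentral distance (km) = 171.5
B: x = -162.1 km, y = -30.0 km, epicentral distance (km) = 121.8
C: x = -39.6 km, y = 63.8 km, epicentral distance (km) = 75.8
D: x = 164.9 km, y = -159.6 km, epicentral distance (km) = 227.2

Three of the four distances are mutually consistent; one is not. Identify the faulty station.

B

Solve using three stations at a time. Using A, C, D (subtract circle equations pairwise → linear system) gives (x, y) ≈ (9.0, 5.7).
Distances from that point to each station vs reported:
  A: calculated 171.5 vs reported 171.5 → residual 0.0 km
  B: calculated 174.8 vs reported 121.8 → residual 53.0 km
  C: calculated 75.8 vs reported 75.8 → residual 0.0 km
  D: calculated 227.2 vs reported 227.2 → residual 0.0 km
A, C, D are mutually consistent (residuals ≈ 0); B is off by 53.0 km.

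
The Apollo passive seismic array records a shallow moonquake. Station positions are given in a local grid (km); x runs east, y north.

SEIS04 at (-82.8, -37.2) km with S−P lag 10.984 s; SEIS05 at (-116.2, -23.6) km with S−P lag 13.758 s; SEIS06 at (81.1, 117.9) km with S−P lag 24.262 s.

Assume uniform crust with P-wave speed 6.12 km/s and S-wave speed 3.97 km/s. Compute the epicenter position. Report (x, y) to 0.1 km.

(-12.8, -139.7)

Distance from S−P lag: d = Δt · v_P v_S / (v_P − v_S) = Δt · (6.12·3.97)/(6.12−3.97) ≈ 11.3007·Δt.
So d_SEIS04 = 124.13, d_SEIS05 = 155.47, d_SEIS06 = 274.18 km.
Circle about each station: (x + 82.8)² + (y + 37.2)² = 124.13²; (x + 116.2)² + (y + 23.6)² = 155.47²; (x − 81.1)² + (y − 117.9)² = 274.18².
Subtracting the SEIS04 equation from the SEIS05 and SEIS06 equations removes the quadratic terms:
-66.8 x + 27.2 y = -2942.94
327.8 x + 310.2 y = -47528.48
Solving the 2×2 system: x ≈ -12.8, y ≈ -139.7 km.
Check against SEIS04 (with the unrounded x, y): √((x + 82.8)²+(y + 37.2)²) = 124.09 ≈ 124.13 km. ✓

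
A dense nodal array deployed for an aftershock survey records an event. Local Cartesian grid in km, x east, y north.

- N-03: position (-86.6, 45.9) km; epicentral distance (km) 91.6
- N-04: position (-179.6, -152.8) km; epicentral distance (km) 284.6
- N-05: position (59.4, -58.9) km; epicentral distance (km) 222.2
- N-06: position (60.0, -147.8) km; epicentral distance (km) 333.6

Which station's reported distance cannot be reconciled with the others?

Solve using three stations at a time. Using N-03, N-04, N-06 (subtract circle equations pairwise → linear system) gives (x, y) ≈ (-128.8, 127.2).
Distances from that point to each station vs reported:
  N-03: calculated 91.6 vs reported 91.6 → residual 0.0 km
  N-04: calculated 284.6 vs reported 284.6 → residual 0.0 km
  N-05: calculated 264.7 vs reported 222.2 → residual 42.5 km
  N-06: calculated 333.6 vs reported 333.6 → residual 0.0 km
N-03, N-04, N-06 are mutually consistent (residuals ≈ 0); N-05 is off by 42.5 km.

N-05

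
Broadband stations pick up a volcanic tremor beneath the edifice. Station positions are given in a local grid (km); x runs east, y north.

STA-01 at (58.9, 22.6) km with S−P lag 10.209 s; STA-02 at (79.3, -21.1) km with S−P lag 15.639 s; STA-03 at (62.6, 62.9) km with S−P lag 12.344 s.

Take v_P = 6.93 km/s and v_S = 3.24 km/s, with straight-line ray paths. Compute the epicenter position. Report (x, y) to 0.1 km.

x ≈ -3.1 km, y ≈ 26.5 km

Distance from S−P lag: d = Δt · v_P v_S / (v_P − v_S) = Δt · (6.93·3.24)/(6.93−3.24) ≈ 6.0849·Δt.
So d_STA-01 = 62.12, d_STA-02 = 95.16, d_STA-03 = 75.11 km.
Circle about each station: (x − 58.9)² + (y − 22.6)² = 62.12²; (x − 79.3)² + (y + 21.1)² = 95.16²; (x − 62.6)² + (y − 62.9)² = 75.11².
Subtracting the STA-01 equation from the STA-02 and STA-03 equations removes the quadratic terms:
40.8 x − 87.4 y = -2442.80
7.4 x + 80.6 y = 2112.58
Solving the 2×2 system: x ≈ -3.1, y ≈ 26.5 km.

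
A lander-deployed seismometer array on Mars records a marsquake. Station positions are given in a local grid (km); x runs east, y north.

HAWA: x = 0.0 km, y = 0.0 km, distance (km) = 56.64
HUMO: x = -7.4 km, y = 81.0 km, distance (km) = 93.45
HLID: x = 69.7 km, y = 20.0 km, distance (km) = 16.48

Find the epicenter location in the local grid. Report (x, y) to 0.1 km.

Circle about each station: x² + y² = 56.64²; (x + 7.4)² + (y − 81.0)² = 93.45²; (x − 69.7)² + (y − 20.0)² = 16.48².
Subtracting the HAWA equation from the HUMO and HLID equations removes the quadratic terms:
-14.8 x + 162.0 y = 1090.95
139.4 x + 40.0 y = 8194.59
Solving the 2×2 system: x ≈ 55.4, y ≈ 11.8 km.
Check against HAWA (with the unrounded x, y): √(x²+y²) = 56.64 ≈ 56.64 km. ✓

x ≈ 55.4 km, y ≈ 11.8 km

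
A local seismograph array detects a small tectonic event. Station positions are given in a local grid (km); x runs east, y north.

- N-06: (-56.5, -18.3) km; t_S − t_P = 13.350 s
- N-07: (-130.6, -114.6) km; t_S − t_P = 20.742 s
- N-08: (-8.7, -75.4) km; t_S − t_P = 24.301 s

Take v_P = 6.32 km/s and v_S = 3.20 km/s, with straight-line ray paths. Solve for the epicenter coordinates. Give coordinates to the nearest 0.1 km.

Distance from S−P lag: d = Δt · v_P v_S / (v_P − v_S) = Δt · (6.32·3.20)/(6.32−3.20) ≈ 6.4821·Δt.
So d_N-06 = 86.54, d_N-07 = 134.45, d_N-08 = 157.52 km.
Circle about each station: (x + 56.5)² + (y + 18.3)² = 86.54²; (x + 130.6)² + (y + 114.6)² = 134.45²; (x + 8.7)² + (y + 75.4)² = 157.52².
Subtracting pairs of circle equations eliminates x²+y² and gives linear equations (the radical axes):
-148.2 x − 192.6 y = 16074.75
95.6 x − 114.2 y = -15089.67
Solving the 2×2 system: x ≈ -134.2, y ≈ 19.8 km.

x ≈ -134.2 km, y ≈ 19.8 km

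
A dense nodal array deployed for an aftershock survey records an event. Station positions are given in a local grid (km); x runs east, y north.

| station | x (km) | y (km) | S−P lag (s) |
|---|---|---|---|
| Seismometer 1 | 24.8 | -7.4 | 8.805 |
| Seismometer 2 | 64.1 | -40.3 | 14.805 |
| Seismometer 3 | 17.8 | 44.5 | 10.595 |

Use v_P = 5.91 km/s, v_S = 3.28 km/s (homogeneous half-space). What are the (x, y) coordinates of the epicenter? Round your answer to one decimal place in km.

Distance from S−P lag: d = Δt · v_P v_S / (v_P − v_S) = Δt · (5.91·3.28)/(5.91−3.28) ≈ 7.3706·Δt.
So d_Seismometer 1 = 64.90, d_Seismometer 2 = 109.12, d_Seismometer 3 = 78.09 km.
Circle about each station: (x − 24.8)² + (y + 7.4)² = 64.90²; (x − 64.1)² + (y + 40.3)² = 109.12²; (x − 17.8)² + (y − 44.5)² = 78.09².
Subtracting the Seismometer 1 equation from the Seismometer 2 and Seismometer 3 equations removes the quadratic terms:
78.6 x − 65.8 y = -2632.06
-14.0 x + 103.8 y = -258.75
Solving the 2×2 system: x ≈ -40.1, y ≈ -7.9 km.

x ≈ -40.1 km, y ≈ -7.9 km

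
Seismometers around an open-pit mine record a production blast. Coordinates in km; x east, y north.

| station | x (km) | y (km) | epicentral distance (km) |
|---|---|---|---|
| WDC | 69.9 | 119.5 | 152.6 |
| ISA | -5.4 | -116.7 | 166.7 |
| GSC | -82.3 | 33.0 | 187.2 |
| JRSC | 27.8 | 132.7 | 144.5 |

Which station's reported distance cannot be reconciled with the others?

WDC

Solve using three stations at a time. Using ISA, GSC, JRSC (subtract circle equations pairwise → linear system) gives (x, y) ≈ (103.4, 9.6).
Distances from that point to each station vs reported:
  WDC: calculated 114.9 vs reported 152.6 → residual 37.7 km
  ISA: calculated 166.7 vs reported 166.7 → residual 0.0 km
  GSC: calculated 187.2 vs reported 187.2 → residual 0.0 km
  JRSC: calculated 144.5 vs reported 144.5 → residual 0.0 km
ISA, GSC, JRSC are mutually consistent (residuals ≈ 0); WDC is off by 37.7 km.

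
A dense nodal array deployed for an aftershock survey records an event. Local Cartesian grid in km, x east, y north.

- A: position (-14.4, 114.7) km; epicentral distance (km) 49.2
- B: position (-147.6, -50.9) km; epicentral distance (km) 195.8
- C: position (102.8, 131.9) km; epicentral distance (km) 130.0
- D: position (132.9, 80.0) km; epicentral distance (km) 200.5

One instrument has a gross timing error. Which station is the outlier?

C

Solve using three stations at a time. Using A, B, D (subtract circle equations pairwise → linear system) gives (x, y) ≈ (-62.4, 125.4).
Distances from that point to each station vs reported:
  A: calculated 49.2 vs reported 49.2 → residual 0.0 km
  B: calculated 195.8 vs reported 195.8 → residual 0.0 km
  C: calculated 165.3 vs reported 130.0 → residual 35.3 km
  D: calculated 200.5 vs reported 200.5 → residual 0.0 km
A, B, D are mutually consistent (residuals ≈ 0); C is off by 35.3 km.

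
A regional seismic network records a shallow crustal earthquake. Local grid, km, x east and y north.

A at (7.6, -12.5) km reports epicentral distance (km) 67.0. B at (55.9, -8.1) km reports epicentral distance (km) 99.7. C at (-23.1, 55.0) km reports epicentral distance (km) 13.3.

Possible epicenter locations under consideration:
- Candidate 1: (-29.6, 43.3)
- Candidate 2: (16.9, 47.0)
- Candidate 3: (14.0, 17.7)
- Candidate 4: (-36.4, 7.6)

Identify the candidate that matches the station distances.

Candidate 1

For each candidate, compare |candidate − station| to the reported distance:
Candidate 1: residuals A 0.1, B 0.1, C 0.1 → max 0.1 km
Candidate 2: residuals A 6.8, B 32.2, C 27.5 → max 32.2 km
Candidate 3: residuals A 36.1, B 50.5, C 39.3 → max 50.5 km
Candidate 4: residuals A 18.6, B 6.1, C 35.9 → max 35.9 km
Only Candidate 1 has all residuals ≈ 0.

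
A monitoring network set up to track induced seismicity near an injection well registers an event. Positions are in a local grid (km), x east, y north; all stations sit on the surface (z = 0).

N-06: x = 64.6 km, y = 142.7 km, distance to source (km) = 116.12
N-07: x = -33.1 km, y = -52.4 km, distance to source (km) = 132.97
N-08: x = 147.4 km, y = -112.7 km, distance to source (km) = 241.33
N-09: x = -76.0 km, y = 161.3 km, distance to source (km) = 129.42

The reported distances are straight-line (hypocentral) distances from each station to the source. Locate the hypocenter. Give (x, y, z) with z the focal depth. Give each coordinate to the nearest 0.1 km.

(-5.4, 66.5, 52.7)

Each station gives a sphere (x−x_i)² + (y−y_i)² + z² = d_i² (stations at z=0).
Subtracting the N-06 sphere from N-07 and N-08: z² cancels, leaving linear equations in x and y:
-195.4 x − 390.2 y = -24892.25
165.6 x − 510.8 y = -34864.71
Solving: x ≈ -5.408, y ≈ 66.502 km (keep extra digits for the depth step; rounded: -5.4, 66.5).
Then from the N-06 sphere: z² = 116.12² − (x − 64.6)² − (y − 142.7)² with x = -5.408, y = 66.502, so z ≈ 52.693 ≈ 52.7 km.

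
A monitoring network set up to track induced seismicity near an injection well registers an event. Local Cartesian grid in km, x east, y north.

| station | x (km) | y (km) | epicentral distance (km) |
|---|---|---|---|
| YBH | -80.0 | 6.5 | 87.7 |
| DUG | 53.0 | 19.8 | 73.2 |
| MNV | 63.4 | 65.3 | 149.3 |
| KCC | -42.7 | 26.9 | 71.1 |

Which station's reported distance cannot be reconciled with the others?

Solve using three stations at a time. Using YBH, DUG, KCC (subtract circle equations pairwise → linear system) gives (x, y) ≈ (-0.4, -30.1).
Distances from that point to each station vs reported:
  YBH: calculated 87.6 vs reported 87.7 → residual 0.1 km
  DUG: calculated 73.1 vs reported 73.2 → residual 0.1 km
  MNV: calculated 114.8 vs reported 149.3 → residual 34.5 km
  KCC: calculated 71.0 vs reported 71.1 → residual 0.1 km
YBH, DUG, KCC are mutually consistent (residuals ≈ 0); MNV is off by 34.5 km.

MNV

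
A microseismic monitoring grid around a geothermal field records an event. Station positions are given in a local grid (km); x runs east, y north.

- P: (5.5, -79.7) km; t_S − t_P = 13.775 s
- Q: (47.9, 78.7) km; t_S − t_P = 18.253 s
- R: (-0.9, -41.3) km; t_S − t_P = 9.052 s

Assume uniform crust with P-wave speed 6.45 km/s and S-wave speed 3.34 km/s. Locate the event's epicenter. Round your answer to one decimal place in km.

Distance from S−P lag: d = Δt · v_P v_S / (v_P − v_S) = Δt · (6.45·3.34)/(6.45−3.34) ≈ 6.9270·Δt.
So d_P = 95.42, d_Q = 126.44, d_R = 62.70 km.
Circle about each station: (x − 5.5)² + (y + 79.7)² = 95.42²; (x − 47.9)² + (y − 78.7)² = 126.44²; (x + 0.9)² + (y + 41.3)² = 62.70².
Subtracting pairs of circle equations eliminates x²+y² and gives linear equations (the radical axes):
84.8 x + 316.8 y = -4776.34
-12.8 x + 76.8 y = 497.85
Solving the 2×2 system: x ≈ -49.6, y ≈ -1.8 km.
Check against P (with the unrounded x, y): √((x − 5.5)²+(y + 79.7)²) = 95.45 ≈ 95.42 km. ✓

x ≈ -49.6 km, y ≈ -1.8 km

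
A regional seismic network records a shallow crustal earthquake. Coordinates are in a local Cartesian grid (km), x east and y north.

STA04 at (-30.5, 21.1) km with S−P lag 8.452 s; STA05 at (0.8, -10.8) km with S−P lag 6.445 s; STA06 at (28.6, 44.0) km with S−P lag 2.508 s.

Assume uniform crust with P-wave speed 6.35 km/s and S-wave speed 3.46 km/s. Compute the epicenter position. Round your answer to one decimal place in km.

Distance from S−P lag: d = Δt · v_P v_S / (v_P − v_S) = Δt · (6.35·3.46)/(6.35−3.46) ≈ 7.6024·Δt.
So d_STA04 = 64.26, d_STA05 = 49.00, d_STA06 = 19.07 km.
Circle about each station: (x + 30.5)² + (y − 21.1)² = 64.26²; (x − 0.8)² + (y + 10.8)² = 49.00²; (x − 28.6)² + (y − 44.0)² = 19.07².
Subtracting pairs of circle equations eliminates x²+y² and gives linear equations (the radical axes):
62.6 x − 63.8 y = 470.17
118.2 x + 45.8 y = 5144.18
Solving the 2×2 system: x ≈ 33.6, y ≈ 25.6 km.
Check against STA04 (with the unrounded x, y): √((x + 30.5)²+(y − 21.1)²) = 64.26 ≈ 64.26 km. ✓

(33.6, 25.6)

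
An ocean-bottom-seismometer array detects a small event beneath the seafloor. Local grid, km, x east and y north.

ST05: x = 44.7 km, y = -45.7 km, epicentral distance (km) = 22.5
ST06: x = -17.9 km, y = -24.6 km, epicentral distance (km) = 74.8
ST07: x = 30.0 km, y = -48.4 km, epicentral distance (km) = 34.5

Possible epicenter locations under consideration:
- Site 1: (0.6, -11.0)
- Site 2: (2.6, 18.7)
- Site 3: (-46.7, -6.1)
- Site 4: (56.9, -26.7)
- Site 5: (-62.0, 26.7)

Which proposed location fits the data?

For each candidate, compare |candidate − station| to the reported distance:
Site 1: residuals ST05 33.6, ST06 51.8, ST07 13.1 → max 51.8 km
Site 2: residuals ST05 54.4, ST06 26.9, ST07 38.0 → max 54.4 km
Site 3: residuals ST05 77.1, ST06 40.6, ST07 53.1 → max 77.1 km
Site 4: residuals ST05 0.1, ST06 0.0, ST07 0.1 → max 0.1 km
Site 5: residuals ST05 106.4, ST06 7.2, ST07 84.3 → max 106.4 km
Only Site 4 has all residuals ≈ 0.

Site 4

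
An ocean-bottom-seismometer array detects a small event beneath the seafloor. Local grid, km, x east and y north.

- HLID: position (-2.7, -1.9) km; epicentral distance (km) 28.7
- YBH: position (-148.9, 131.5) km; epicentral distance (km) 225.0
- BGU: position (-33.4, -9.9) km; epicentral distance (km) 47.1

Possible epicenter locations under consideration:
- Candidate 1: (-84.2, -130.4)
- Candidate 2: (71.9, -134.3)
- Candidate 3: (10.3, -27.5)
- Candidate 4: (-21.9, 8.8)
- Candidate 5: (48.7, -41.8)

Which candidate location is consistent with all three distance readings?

For each candidate, compare |candidate − station| to the reported distance:
Candidate 1: residuals HLID 123.5, YBH 44.8, BGU 83.7 → max 123.5 km
Candidate 2: residuals HLID 123.3, YBH 120.5, BGU 115.9 → max 123.3 km
Candidate 3: residuals HLID 0.0, YBH 0.0, BGU 0.0 → max 0.0 km
Candidate 4: residuals HLID 6.7, YBH 48.4, BGU 25.1 → max 48.4 km
Candidate 5: residuals HLID 36.4, YBH 37.8, BGU 41.0 → max 41.0 km
Only Candidate 3 has all residuals ≈ 0.

Candidate 3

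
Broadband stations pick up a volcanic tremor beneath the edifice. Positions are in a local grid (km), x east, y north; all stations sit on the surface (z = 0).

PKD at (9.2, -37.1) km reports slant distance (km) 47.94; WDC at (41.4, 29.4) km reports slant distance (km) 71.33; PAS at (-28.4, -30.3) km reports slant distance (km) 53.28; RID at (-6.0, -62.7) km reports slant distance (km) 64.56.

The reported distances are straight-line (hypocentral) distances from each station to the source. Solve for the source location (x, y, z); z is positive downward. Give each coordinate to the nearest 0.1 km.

Each station gives a sphere (x−x_i)² + (y−y_i)² + z² = d_i² (stations at z=0).
Subtracting the PKD sphere from WDC and PAS: z² cancels, leaving linear equations in x and y:
64.4 x + 133.0 y = -1672.46
-75.2 x + 13.6 y = -276.91
Solving: x ≈ 1.295, y ≈ -13.202 km (keep extra digits for the depth step; rounded: 1.3, -13.2).
Then from the PKD sphere: z² = 47.94² − (x − 9.2)² − (y + 37.1)² with x = 1.295, y = -13.202, so z ≈ 40.800 ≈ 40.8 km.

x ≈ 1.3 km, y ≈ -13.2 km, depth ≈ 40.8 km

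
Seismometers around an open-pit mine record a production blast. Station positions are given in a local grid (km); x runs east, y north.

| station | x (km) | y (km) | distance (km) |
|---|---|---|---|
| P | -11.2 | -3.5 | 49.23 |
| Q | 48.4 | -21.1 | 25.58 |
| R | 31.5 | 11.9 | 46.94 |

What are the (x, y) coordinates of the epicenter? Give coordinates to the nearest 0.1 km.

x ≈ 26.8 km, y ≈ -34.8 km

Circle about each station: (x + 11.2)² + (y + 3.5)² = 49.23²; (x − 48.4)² + (y + 21.1)² = 25.58²; (x − 31.5)² + (y − 11.9)² = 46.94².
Subtracting pairs of circle equations eliminates x²+y² and gives linear equations (the radical axes):
119.2 x − 35.2 y = 4419.34
85.4 x + 30.8 y = 1216.40
Solving the 2×2 system: x ≈ 26.8, y ≈ -34.8 km.
Check against P (with the unrounded x, y): √((x + 11.2)²+(y + 3.5)²) = 49.23 ≈ 49.23 km. ✓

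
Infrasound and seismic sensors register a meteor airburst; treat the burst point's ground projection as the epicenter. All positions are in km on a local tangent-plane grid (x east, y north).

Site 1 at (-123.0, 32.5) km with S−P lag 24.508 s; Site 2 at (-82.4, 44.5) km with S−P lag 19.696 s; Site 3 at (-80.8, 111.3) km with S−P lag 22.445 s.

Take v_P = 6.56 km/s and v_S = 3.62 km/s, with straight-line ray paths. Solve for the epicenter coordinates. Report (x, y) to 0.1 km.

74.4 km east, 17.6 km north

Distance from S−P lag: d = Δt · v_P v_S / (v_P − v_S) = Δt · (6.56·3.62)/(6.56−3.62) ≈ 8.0773·Δt.
So d_Site 1 = 197.96, d_Site 2 = 159.09, d_Site 3 = 181.29 km.
Circle about each station: (x + 123.0)² + (y − 32.5)² = 197.96²; (x + 82.4)² + (y − 44.5)² = 159.09²; (x + 80.8)² + (y − 111.3)² = 181.29².
Subtracting the Site 1 equation from the Site 2 and Site 3 equations removes the quadratic terms:
81.2 x + 24.0 y = 6463.29
84.4 x + 157.6 y = 9053.18
Solving the 2×2 system: x ≈ 74.4, y ≈ 17.6 km.
Check against Site 1 (with the unrounded x, y): √((x + 123.0)²+(y − 32.5)²) = 197.96 ≈ 197.96 km. ✓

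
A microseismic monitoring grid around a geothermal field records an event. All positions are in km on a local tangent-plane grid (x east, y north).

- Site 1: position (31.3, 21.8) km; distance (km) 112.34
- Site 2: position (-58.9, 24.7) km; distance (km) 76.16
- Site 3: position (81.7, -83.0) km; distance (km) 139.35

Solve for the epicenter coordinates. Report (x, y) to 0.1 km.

-54.0 km east, -51.3 km north

Circle about each station: (x − 31.3)² + (y − 21.8)² = 112.34²; (x + 58.9)² + (y − 24.7)² = 76.16²; (x − 81.7)² + (y + 83.0)² = 139.35².
Subtracting the Site 1 equation from the Site 2 and Site 3 equations removes the quadratic terms:
-180.4 x + 5.8 y = 9444.30
100.8 x − 209.6 y = 5310.81
Solving the 2×2 system: x ≈ -54.0, y ≈ -51.3 km.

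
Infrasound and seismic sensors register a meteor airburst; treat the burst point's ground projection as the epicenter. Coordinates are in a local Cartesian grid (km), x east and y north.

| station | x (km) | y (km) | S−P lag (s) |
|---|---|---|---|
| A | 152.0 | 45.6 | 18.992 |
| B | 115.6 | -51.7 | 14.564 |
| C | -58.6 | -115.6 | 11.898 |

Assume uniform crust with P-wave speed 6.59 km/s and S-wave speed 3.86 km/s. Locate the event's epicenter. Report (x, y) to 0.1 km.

(-14.7, -13.8)

Distance from S−P lag: d = Δt · v_P v_S / (v_P − v_S) = Δt · (6.59·3.86)/(6.59−3.86) ≈ 9.3177·Δt.
So d_A = 176.96, d_B = 135.70, d_C = 110.86 km.
Circle about each station: (x − 152.0)² + (y − 45.6)² = 176.96²; (x − 115.6)² + (y + 51.7)² = 135.70²; (x + 58.6)² + (y + 115.6)² = 110.86².
Subtracting the A equation from the B and C equations removes the quadratic terms:
-72.8 x − 194.6 y = 3753.24
-421.2 x − 322.4 y = 10638.86
Solving the 2×2 system: x ≈ -14.7, y ≈ -13.8 km.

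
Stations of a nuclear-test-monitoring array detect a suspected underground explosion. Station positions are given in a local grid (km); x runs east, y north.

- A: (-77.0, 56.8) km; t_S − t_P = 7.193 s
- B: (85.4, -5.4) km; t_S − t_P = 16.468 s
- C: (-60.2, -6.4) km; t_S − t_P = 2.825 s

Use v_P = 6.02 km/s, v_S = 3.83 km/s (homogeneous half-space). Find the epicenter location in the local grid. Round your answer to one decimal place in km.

Distance from S−P lag: d = Δt · v_P v_S / (v_P − v_S) = Δt · (6.02·3.83)/(6.02−3.83) ≈ 10.5281·Δt.
So d_A = 75.73, d_B = 173.38, d_C = 29.74 km.
Circle about each station: (x + 77.0)² + (y − 56.8)² = 75.73²; (x − 85.4)² + (y + 5.4)² = 173.38²; (x + 60.2)² + (y + 6.4)² = 29.74².
Subtracting the A equation from the B and C equations removes the quadratic terms:
324.8 x − 124.4 y = -26158.51
33.6 x − 126.4 y = -639.67
Solving the 2×2 system: x ≈ -87.5, y ≈ -18.2 km.

x ≈ -87.5 km, y ≈ -18.2 km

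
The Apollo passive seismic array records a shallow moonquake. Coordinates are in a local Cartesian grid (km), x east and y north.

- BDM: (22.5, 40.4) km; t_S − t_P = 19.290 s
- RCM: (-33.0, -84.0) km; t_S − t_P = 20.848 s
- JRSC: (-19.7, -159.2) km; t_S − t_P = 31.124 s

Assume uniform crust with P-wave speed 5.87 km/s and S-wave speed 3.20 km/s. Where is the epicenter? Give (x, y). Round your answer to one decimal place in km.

Distance from S−P lag: d = Δt · v_P v_S / (v_P − v_S) = Δt · (5.87·3.20)/(5.87−3.20) ≈ 7.0352·Δt.
So d_BDM = 135.71, d_RCM = 146.67, d_JRSC = 218.96 km.
Circle about each station: (x − 22.5)² + (y − 40.4)² = 135.71²; (x + 33.0)² + (y + 84.0)² = 146.67²; (x + 19.7)² + (y + 159.2)² = 218.96².
Subtracting pairs of circle equations eliminates x²+y² and gives linear equations (the radical axes):
-111.0 x − 248.8 y = 2911.71
-84.4 x − 399.2 y = -5931.96
Solving the 2×2 system: x ≈ -113.2, y ≈ 38.8 km.

-113.2 km east, 38.8 km north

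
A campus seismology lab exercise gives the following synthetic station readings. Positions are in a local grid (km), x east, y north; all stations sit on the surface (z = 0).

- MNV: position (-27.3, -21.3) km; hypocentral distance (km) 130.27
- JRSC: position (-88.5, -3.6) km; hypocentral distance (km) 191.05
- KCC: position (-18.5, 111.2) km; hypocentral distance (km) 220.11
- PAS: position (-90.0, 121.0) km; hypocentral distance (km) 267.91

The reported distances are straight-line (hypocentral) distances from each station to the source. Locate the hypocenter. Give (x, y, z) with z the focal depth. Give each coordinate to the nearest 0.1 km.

x ≈ 81.9 km, y ≈ -80.8 km, depth ≈ 38.8 km

Each station gives a sphere (x−x_i)² + (y−y_i)² + z² = d_i² (stations at z=0).
Subtracting the MNV sphere from JRSC and KCC: z² cancels, leaving linear equations in x and y:
-122.4 x + 35.4 y = -12883.60
17.6 x + 265.0 y = -19969.43
Solving: x ≈ 81.891, y ≈ -80.795 km (keep extra digits for the depth step; rounded: 81.9, -80.8).
Then from the MNV sphere: z² = 130.27² − (x + 27.3)² − (y + 21.3)² with x = 81.891, y = -80.795, so z ≈ 38.832 ≈ 38.8 km.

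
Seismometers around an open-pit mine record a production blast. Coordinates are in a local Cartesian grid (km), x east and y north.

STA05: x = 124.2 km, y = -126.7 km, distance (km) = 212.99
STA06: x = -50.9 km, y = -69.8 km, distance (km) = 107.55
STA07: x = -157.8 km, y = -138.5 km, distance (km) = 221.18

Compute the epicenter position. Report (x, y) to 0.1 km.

Circle about each station: (x − 124.2)² + (y + 126.7)² = 212.99²; (x + 50.9)² + (y + 69.8)² = 107.55²; (x + 157.8)² + (y + 138.5)² = 221.18².
Subtracting the STA05 equation from the STA06 and STA07 equations removes the quadratic terms:
-350.2 x + 113.8 y = 9782.06
-564.0 x − 23.6 y = 9048.71
Solving the 2×2 system: x ≈ -17.4, y ≈ 32.4 km.

x ≈ -17.4 km, y ≈ 32.4 km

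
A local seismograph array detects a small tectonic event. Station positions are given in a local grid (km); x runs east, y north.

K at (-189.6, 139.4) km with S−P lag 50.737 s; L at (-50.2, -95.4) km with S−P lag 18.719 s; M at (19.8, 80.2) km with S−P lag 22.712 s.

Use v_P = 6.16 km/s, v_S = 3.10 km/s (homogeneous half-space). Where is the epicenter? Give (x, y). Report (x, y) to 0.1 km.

Distance from S−P lag: d = Δt · v_P v_S / (v_P − v_S) = Δt · (6.16·3.10)/(6.16−3.10) ≈ 6.2405·Δt.
So d_K = 316.63, d_L = 116.82, d_M = 141.73 km.
Circle about each station: (x + 189.6)² + (y − 139.4)² = 316.63²; (x + 50.2)² + (y + 95.4)² = 116.82²; (x − 19.8)² + (y − 80.2)² = 141.73².
Subtracting the K equation from the L and M equations removes the quadratic terms:
278.8 x − 469.6 y = 42848.32
418.8 x − 118.4 y = 31610.72
Solving the 2×2 system: x ≈ 59.7, y ≈ -55.8 km.
Check against K (with the unrounded x, y): √((x + 189.6)²+(y − 139.4)²) = 316.63 ≈ 316.63 km. ✓

(59.7, -55.8)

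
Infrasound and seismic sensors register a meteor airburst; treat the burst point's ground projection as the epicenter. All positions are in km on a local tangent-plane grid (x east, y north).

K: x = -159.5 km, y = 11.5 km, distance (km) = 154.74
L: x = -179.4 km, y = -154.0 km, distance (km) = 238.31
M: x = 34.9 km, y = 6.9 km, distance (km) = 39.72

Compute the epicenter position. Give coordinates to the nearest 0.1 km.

x ≈ -4.8 km, y ≈ 8.2 km

Circle about each station: (x + 159.5)² + (y − 11.5)² = 154.74²; (x + 179.4)² + (y + 154.0)² = 238.31²; (x − 34.9)² + (y − 6.9)² = 39.72².
Subtracting the K equation from the L and M equations removes the quadratic terms:
-39.8 x − 331.0 y = -2519.33
388.8 x − 9.2 y = -1940.09
Solving the 2×2 system: x ≈ -4.8, y ≈ 8.2 km.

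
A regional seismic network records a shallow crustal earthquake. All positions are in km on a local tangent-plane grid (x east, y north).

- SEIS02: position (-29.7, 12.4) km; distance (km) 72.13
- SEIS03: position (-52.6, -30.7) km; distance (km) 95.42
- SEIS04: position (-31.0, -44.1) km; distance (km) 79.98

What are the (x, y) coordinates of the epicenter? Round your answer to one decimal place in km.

(39.8, -6.9)

Circle about each station: (x + 29.7)² + (y − 12.4)² = 72.13²; (x + 52.6)² + (y + 30.7)² = 95.42²; (x + 31.0)² + (y + 44.1)² = 79.98².
Subtracting pairs of circle equations eliminates x²+y² and gives linear equations (the radical axes):
-45.8 x − 86.2 y = -1228.84
-2.6 x − 113.0 y = 675.90
Solving the 2×2 system: x ≈ 39.8, y ≈ -6.9 km.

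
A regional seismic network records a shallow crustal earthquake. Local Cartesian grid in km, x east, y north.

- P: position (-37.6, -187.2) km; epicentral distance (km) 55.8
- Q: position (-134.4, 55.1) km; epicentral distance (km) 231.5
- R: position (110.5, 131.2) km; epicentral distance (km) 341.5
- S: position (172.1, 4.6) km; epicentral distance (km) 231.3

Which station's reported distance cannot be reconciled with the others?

Solve using three stations at a time. Using P, Q, S (subtract circle equations pairwise → linear system) gives (x, y) ≈ (-8.9, -139.4).
Distances from that point to each station vs reported:
  P: calculated 55.8 vs reported 55.8 → residual 0.0 km
  Q: calculated 231.5 vs reported 231.5 → residual 0.0 km
  R: calculated 295.8 vs reported 341.5 → residual 45.7 km
  S: calculated 231.3 vs reported 231.3 → residual 0.0 km
P, Q, S are mutually consistent (residuals ≈ 0); R is off by 45.7 km.

R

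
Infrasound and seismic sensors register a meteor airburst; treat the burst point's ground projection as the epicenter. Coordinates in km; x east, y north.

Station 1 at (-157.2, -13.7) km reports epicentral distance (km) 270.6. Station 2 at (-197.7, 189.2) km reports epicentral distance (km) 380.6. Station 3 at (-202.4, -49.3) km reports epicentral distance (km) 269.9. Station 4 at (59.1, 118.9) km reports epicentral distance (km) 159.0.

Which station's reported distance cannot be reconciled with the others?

Station 3

Solve using three stations at a time. Using Station 1, Station 2, Station 4 (subtract circle equations pairwise → linear system) gives (x, y) ≈ (112.9, -30.8).
Distances from that point to each station vs reported:
  Station 1: calculated 270.7 vs reported 270.6 → residual 0.1 km
  Station 2: calculated 380.6 vs reported 380.6 → residual 0.0 km
  Station 3: calculated 315.9 vs reported 269.9 → residual 46.0 km
  Station 4: calculated 159.1 vs reported 159.0 → residual 0.1 km
Station 1, Station 2, Station 4 are mutually consistent (residuals ≈ 0); Station 3 is off by 46.0 km.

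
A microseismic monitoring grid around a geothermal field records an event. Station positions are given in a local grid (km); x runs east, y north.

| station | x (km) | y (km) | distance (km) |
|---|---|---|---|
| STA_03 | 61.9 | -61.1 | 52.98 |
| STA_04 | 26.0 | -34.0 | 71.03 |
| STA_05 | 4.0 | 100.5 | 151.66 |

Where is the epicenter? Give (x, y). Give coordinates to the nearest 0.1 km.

95.7 km east, -20.3 km north

Circle about each station: (x − 61.9)² + (y + 61.1)² = 52.98²; (x − 26.0)² + (y + 34.0)² = 71.03²; (x − 4.0)² + (y − 100.5)² = 151.66².
Subtracting the STA_03 equation from the STA_04 and STA_05 equations removes the quadratic terms:
-71.8 x + 54.2 y = -7971.20
-115.8 x + 323.2 y = -17642.45
Solving the 2×2 system: x ≈ 95.7, y ≈ -20.3 km.
Check against STA_03 (with the unrounded x, y): √((x − 61.9)²+(y + 61.1)²) = 52.98 ≈ 52.98 km. ✓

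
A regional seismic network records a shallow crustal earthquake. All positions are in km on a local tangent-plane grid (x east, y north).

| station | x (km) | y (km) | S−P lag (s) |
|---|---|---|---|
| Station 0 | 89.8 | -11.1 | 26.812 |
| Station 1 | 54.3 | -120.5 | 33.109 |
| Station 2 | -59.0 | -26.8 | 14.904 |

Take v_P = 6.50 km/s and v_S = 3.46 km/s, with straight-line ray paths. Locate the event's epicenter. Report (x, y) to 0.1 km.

(-86.4, 80.0)

Distance from S−P lag: d = Δt · v_P v_S / (v_P − v_S) = Δt · (6.50·3.46)/(6.50−3.46) ≈ 7.3980·Δt.
So d_Station 0 = 198.36, d_Station 1 = 244.94, d_Station 2 = 110.26 km.
Circle about each station: (x − 89.8)² + (y + 11.1)² = 198.36²; (x − 54.3)² + (y + 120.5)² = 244.94²; (x + 59.0)² + (y + 26.8)² = 110.26².
Subtracting the Station 0 equation from the Station 1 and Station 2 equations removes the quadratic terms:
-71.0 x − 218.8 y = -11367.42
-297.6 x − 31.4 y = 23201.41
Solving the 2×2 system: x ≈ -86.4, y ≈ 80.0 km.
Check against Station 0 (with the unrounded x, y): √((x − 89.8)²+(y + 11.1)²) = 198.35 ≈ 198.36 km. ✓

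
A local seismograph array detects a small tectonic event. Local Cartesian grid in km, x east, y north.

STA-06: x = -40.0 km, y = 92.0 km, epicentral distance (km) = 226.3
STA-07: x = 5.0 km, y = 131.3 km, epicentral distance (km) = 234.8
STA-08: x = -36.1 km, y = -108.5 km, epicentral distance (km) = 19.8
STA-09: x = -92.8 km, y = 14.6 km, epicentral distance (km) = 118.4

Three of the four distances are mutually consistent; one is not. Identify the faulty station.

STA-06

Solve using three stations at a time. Using STA-07, STA-08, STA-09 (subtract circle equations pairwise → linear system) gives (x, y) ≈ (-51.9, -96.5).
Distances from that point to each station vs reported:
  STA-06: calculated 188.9 vs reported 226.3 → residual 37.4 km
  STA-07: calculated 234.8 vs reported 234.8 → residual 0.0 km
  STA-08: calculated 19.8 vs reported 19.8 → residual 0.0 km
  STA-09: calculated 118.4 vs reported 118.4 → residual 0.0 km
STA-07, STA-08, STA-09 are mutually consistent (residuals ≈ 0); STA-06 is off by 37.4 km.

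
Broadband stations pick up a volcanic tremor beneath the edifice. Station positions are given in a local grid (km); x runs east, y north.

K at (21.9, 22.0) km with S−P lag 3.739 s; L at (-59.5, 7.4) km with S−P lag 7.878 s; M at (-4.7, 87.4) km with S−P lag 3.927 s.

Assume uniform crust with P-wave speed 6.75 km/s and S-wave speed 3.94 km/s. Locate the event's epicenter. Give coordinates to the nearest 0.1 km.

Distance from S−P lag: d = Δt · v_P v_S / (v_P − v_S) = Δt · (6.75·3.94)/(6.75−3.94) ≈ 9.4644·Δt.
So d_K = 35.39, d_L = 74.56, d_M = 37.17 km.
Circle about each station: (x − 21.9)² + (y − 22.0)² = 35.39²; (x + 59.5)² + (y − 7.4)² = 74.56²; (x + 4.7)² + (y − 87.4)² = 37.17².
Subtracting pairs of circle equations eliminates x²+y² and gives linear equations (the radical axes):
-162.8 x − 29.2 y = -1675.34
-53.2 x + 130.8 y = 6568.08
Solving the 2×2 system: x ≈ 1.2, y ≈ 50.7 km.

1.2 km east, 50.7 km north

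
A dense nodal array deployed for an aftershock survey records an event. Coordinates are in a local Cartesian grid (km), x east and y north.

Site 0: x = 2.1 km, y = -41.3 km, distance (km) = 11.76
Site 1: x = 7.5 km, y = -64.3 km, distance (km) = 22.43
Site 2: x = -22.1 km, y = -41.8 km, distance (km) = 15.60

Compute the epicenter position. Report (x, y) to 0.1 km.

Circle about each station: (x − 2.1)² + (y + 41.3)² = 11.76²; (x − 7.5)² + (y + 64.3)² = 22.43²; (x + 22.1)² + (y + 41.8)² = 15.60².
Subtracting pairs of circle equations eliminates x²+y² and gives linear equations (the radical axes):
10.8 x − 46.0 y = 2115.83
-48.4 x − 1.0 y = 420.49
Solving the 2×2 system: x ≈ -7.7, y ≈ -47.8 km.

x ≈ -7.7 km, y ≈ -47.8 km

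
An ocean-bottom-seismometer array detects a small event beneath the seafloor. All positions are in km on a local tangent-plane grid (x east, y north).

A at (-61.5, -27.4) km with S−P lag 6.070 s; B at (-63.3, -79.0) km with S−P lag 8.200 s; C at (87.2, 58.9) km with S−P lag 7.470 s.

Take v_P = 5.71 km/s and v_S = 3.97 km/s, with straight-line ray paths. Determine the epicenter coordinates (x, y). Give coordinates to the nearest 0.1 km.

(14.6, -5.9)

Distance from S−P lag: d = Δt · v_P v_S / (v_P − v_S) = Δt · (5.71·3.97)/(5.71−3.97) ≈ 13.0280·Δt.
So d_A = 79.08, d_B = 106.83, d_C = 97.32 km.
Circle about each station: (x + 61.5)² + (y + 27.4)² = 79.08²; (x + 63.3)² + (y + 79.0)² = 106.83²; (x − 87.2)² + (y − 58.9)² = 97.32².
Subtracting the A equation from the B and C equations removes the quadratic terms:
-3.6 x − 103.2 y = 555.88
297.4 x + 172.6 y = 3322.50
Solving the 2×2 system: x ≈ 14.6, y ≈ -5.9 km.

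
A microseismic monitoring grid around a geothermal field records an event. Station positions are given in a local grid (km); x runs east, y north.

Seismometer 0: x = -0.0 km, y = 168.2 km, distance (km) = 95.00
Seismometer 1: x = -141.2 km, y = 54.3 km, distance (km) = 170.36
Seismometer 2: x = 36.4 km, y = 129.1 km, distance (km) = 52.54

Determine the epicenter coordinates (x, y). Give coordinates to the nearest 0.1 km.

(27.6, 77.3)

Circle about each station: x² + (y − 168.2)² = 95.00²; (x + 141.2)² + (y − 54.3)² = 170.36²; (x − 36.4)² + (y − 129.1)² = 52.54².
Subtracting pairs of circle equations eliminates x²+y² and gives linear equations (the radical axes):
-282.4 x − 227.8 y = -25402.84
72.8 x − 78.2 y = -4034.92
Solving the 2×2 system: x ≈ 27.6, y ≈ 77.3 km.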